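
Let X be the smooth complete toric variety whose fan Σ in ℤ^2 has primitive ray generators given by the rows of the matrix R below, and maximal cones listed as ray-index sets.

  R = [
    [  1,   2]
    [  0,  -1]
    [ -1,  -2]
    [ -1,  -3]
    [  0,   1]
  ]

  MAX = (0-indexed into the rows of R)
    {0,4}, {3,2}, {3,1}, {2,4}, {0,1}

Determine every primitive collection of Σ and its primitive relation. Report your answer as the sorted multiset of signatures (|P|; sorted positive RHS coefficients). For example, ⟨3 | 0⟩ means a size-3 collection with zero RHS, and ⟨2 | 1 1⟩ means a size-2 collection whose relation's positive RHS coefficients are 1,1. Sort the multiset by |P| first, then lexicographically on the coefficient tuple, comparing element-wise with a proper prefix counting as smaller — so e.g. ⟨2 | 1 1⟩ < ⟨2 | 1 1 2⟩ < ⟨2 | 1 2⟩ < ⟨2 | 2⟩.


5 minimal non-faces of Δ(Σ) (on 5 rays):

  P = {0,2}:  v_{0} + v_{2} = 0 — sig = ⟨2 | 0⟩
  P = {1,4}:  v_{1} + v_{4} = 0 — sig = ⟨2 | 0⟩
  P = {0,3}:  v_{0} + v_{3} = v_{1} — sig = ⟨2 | 1⟩
  P = {1,2}:  v_{1} + v_{2} = v_{3} — sig = ⟨2 | 1⟩
  P = {3,4}:  v_{3} + v_{4} = v_{2} — sig = ⟨2 | 1⟩

Signatures (|P|; sorted positive RHS coefficients), sorted:
{ ⟨2 | 0⟩ ×2,  ⟨2 | 1⟩ ×3 }


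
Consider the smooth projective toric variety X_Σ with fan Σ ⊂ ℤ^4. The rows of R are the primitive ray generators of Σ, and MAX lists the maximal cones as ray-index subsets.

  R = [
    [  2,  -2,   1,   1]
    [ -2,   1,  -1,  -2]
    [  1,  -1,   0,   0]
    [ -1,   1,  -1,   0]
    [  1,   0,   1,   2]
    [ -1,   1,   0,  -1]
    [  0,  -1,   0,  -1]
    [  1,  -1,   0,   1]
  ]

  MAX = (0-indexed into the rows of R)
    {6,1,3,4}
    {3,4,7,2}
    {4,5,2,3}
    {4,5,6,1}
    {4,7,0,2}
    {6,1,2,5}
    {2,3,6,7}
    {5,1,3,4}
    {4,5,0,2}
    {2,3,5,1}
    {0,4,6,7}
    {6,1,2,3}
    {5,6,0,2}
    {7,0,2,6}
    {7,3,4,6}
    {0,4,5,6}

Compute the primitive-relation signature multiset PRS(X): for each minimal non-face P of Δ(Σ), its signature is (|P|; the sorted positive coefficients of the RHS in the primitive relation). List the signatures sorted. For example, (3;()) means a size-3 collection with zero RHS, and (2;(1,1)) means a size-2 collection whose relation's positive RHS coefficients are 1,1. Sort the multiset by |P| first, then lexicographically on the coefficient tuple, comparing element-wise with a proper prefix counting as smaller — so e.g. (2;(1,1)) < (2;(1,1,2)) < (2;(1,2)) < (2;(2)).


7 minimal non-faces of Δ(Σ) (on 8 rays):

  • {5,7}:  v_{5} + v_{7} = 0  →  sig = (2;())
  • {0,1}:  v_{0} + v_{1} = v_{6}  →  sig = (2;(1))
  • {0,3}:  v_{0} + v_{3} = v_{7}  →  sig = (2;(1))
  • {1,7}:  v_{1} + v_{7} = v_{3} + v_{6}  →  sig = (2;(1,1))
  • {1,2,4}:  v_{1} + v_{2} + v_{4} = 0  →  sig = (3;())
  • {2,4,6}:  v_{2} + v_{4} + v_{6} = v_{0}  →  sig = (3;(1))
  • {3,5,6}:  v_{3} + v_{5} + v_{6} = v_{1}  →  sig = (3;(1))

Signatures (|P|; sorted positive RHS coefficients), sorted:
[(2;()), (2;(1)), (2;(1)), (2;(1,1)), (3;()), (3;(1)), (3;(1))]


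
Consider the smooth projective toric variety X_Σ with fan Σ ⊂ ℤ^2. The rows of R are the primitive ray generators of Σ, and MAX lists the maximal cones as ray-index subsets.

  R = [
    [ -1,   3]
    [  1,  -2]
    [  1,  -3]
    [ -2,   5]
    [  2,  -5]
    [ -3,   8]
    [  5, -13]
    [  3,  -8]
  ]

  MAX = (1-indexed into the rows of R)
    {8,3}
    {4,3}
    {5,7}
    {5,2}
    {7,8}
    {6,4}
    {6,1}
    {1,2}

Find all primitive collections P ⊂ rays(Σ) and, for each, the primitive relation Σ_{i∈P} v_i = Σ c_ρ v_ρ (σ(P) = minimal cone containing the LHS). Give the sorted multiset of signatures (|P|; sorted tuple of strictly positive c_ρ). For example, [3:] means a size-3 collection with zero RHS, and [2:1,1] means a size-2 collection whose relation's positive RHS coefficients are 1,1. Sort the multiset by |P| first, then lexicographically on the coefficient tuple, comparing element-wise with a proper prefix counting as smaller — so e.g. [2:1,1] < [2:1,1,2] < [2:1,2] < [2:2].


Δ(Σ) — 8 vertices, 20 min non-faces:

  P = {1,3}:  v_{1} + v_{3} = 0  ⇒ sig = [2:]
  P = {4,5}:  v_{4} + v_{5} = 0  ⇒ sig = [2:]
  P = {6,8}:  v_{6} + v_{8} = 0  ⇒ sig = [2:]
  P = {1,4}:  v_{1} + v_{4} = v_{6}  ⇒ sig = [2:1]
  P = {1,5}:  v_{1} + v_{5} = v_{2}  ⇒ sig = [2:1]
  P = {1,8}:  v_{1} + v_{8} = v_{5}  ⇒ sig = [2:1]
  P = {2,3}:  v_{2} + v_{3} = v_{5}  ⇒ sig = [2:1]
  P = {2,4}:  v_{2} + v_{4} = v_{1}  ⇒ sig = [2:1]
  P = {3,5}:  v_{3} + v_{5} = v_{8}  ⇒ sig = [2:1]
  P = {3,6}:  v_{3} + v_{6} = v_{4}  ⇒ sig = [2:1]
  P = {4,7}:  v_{4} + v_{7} = v_{8}  ⇒ sig = [2:1]
  P = {4,8}:  v_{4} + v_{8} = v_{3}  ⇒ sig = [2:1]
  P = {5,6}:  v_{5} + v_{6} = v_{1}  ⇒ sig = [2:1]
  P = {5,8}:  v_{5} + v_{8} = v_{7}  ⇒ sig = [2:1]
  P = {6,7}:  v_{6} + v_{7} = v_{5}  ⇒ sig = [2:1]
  P = {1,7}:  v_{1} + v_{7} = 2·v_{5}  ⇒ sig = [2:2]
  P = {2,6}:  v_{2} + v_{6} = 2·v_{1}  ⇒ sig = [2:2]
  P = {2,8}:  v_{2} + v_{8} = 2·v_{5}  ⇒ sig = [2:2]
  P = {3,7}:  v_{3} + v_{7} = 2·v_{8}  ⇒ sig = [2:2]
  P = {2,7}:  v_{2} + v_{7} = 3·v_{5}  ⇒ sig = [2:3]

so the primitive-relation signature multiset is
{ [2:] ×3,  [2:1] ×12,  [2:2] ×4,  [2:3] }


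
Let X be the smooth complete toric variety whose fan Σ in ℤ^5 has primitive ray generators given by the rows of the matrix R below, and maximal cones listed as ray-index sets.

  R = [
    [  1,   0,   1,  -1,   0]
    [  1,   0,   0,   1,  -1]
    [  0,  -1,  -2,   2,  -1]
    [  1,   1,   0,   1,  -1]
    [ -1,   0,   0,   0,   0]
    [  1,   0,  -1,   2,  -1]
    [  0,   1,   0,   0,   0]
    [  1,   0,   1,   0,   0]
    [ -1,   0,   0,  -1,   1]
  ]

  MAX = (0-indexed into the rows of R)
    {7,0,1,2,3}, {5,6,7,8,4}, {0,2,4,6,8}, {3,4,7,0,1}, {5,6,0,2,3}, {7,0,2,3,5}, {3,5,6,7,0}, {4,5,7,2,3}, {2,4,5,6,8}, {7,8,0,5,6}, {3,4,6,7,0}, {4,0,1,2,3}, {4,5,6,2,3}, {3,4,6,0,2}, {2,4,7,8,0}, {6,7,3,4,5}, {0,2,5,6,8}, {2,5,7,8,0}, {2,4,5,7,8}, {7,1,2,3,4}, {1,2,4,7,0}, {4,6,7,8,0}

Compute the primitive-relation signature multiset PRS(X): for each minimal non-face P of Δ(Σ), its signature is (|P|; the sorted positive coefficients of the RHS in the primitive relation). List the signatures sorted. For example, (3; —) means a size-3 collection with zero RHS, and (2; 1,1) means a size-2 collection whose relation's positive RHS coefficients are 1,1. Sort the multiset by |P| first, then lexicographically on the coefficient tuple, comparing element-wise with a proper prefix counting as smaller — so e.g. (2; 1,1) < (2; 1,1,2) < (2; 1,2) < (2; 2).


7 minimal non-faces of Δ(Σ) (on 9 rays):

  • {1,8}:  v_{1} + v_{8} = 0  ⟹  sig = (2; —)
  • {1,6}:  v_{1} + v_{6} = v_{3}  ⟹  sig = (2; 1)
  • {3,8}:  v_{3} + v_{8} = v_{6}  ⟹  sig = (2; 1)
  • {1,5}:  v_{1} + v_{5} = v_{2} + v_{3} + v_{7}  ⟹  sig = (2; 1,1,1)
  • {0,4,5}:  v_{0} + v_{4} + v_{5} = v_{1}  ⟹  sig = (3; 1)
  • {2,6,7}:  v_{2} + v_{6} + v_{7} = v_{5}  ⟹  sig = (3; 1)
  • {0,2,3,4,7}:  v_{0} + v_{2} + v_{3} + v_{4} + v_{7} = 2·v_{1}  ⟹  sig = (5; 2)

Sorted signature multiset PRS(X):
    (2; —)
    (2; 1)
    (2; 1)
    (2; 1,1,1)
    (3; 1)
    (3; 1)
    (5; 2)


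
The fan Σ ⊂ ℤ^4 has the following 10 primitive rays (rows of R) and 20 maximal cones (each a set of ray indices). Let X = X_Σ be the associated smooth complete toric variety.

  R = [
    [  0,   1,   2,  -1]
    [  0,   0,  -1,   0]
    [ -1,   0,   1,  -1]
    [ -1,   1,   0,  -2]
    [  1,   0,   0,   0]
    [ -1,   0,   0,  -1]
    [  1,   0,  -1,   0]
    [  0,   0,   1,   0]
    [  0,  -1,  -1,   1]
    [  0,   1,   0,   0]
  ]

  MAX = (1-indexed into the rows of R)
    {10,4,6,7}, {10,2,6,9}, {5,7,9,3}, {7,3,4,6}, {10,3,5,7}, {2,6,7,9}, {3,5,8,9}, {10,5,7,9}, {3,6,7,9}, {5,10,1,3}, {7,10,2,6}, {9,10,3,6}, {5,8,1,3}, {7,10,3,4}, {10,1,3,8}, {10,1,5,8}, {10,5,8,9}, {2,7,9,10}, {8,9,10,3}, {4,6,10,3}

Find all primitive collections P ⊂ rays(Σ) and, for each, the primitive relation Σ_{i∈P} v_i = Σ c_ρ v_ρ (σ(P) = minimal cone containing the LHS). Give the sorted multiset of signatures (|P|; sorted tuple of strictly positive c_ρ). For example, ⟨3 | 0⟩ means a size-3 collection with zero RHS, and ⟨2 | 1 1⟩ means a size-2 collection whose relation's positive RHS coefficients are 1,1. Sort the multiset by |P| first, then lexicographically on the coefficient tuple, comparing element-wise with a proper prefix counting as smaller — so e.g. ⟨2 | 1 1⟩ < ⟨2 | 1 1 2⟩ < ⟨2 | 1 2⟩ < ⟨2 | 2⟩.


|primitive collections| = 20. Relations:

  P = {2,8}:  v_{2} + v_{8} = 0  ⇒ sig = ⟨2 | 0⟩
  P = {1,9}:  v_{1} + v_{9} = v_{8}  ⇒ sig = ⟨2 | 1⟩
  P = {2,3}:  v_{2} + v_{3} = v_{6}  ⇒ sig = ⟨2 | 1⟩
  P = {2,5}:  v_{2} + v_{5} = v_{7}  ⇒ sig = ⟨2 | 1⟩
  P = {6,8}:  v_{6} + v_{8} = v_{3}  ⇒ sig = ⟨2 | 1⟩
  P = {7,8}:  v_{7} + v_{8} = v_{5}  ⇒ sig = ⟨2 | 1⟩
  P = {4,9}:  v_{4} + v_{9} = v_{2} + v_{6}  ⇒ sig = ⟨2 | 1 1⟩
  P = {5,6}:  v_{5} + v_{6} = v_{3} + v_{7}  ⇒ sig = ⟨2 | 1 1⟩
  P = {1,2}:  v_{1} + v_{2} = v_{3} + v_{5} + v_{10}  ⇒ sig = ⟨2 | 1 1 1⟩
  P = {1,6}:  v_{1} + v_{6} = 2·v_{3} + v_{5} + v_{10}  ⇒ sig = ⟨2 | 1 1 2⟩
  P = {1,7}:  v_{1} + v_{7} = v_{3} + 2·v_{5} + v_{10}  ⇒ sig = ⟨2 | 1 1 2⟩
  P = {2,4}:  v_{2} + v_{4} = 2·v_{6} + v_{7} + v_{10}  ⇒ sig = ⟨2 | 1 1 2⟩
  P = {4,8}:  v_{4} + v_{8} = 2·v_{3} + v_{7} + v_{10}  ⇒ sig = ⟨2 | 1 1 2⟩
  P = {1,4}:  v_{1} + v_{4} = 3·v_{3} + v_{5} + v_{7} + 2·v_{10}  ⇒ sig = ⟨2 | 1 1 2 3⟩
  P = {4,5}:  v_{4} + v_{5} = 2·v_{3} + 2·v_{7} + v_{10}  ⇒ sig = ⟨2 | 1 2 2⟩
  P = {3,5,9,10}:  v_{3} + v_{5} + v_{9} + v_{10} = 0  ⇒ sig = ⟨4 | 0⟩
  P = {3,5,8,10}:  v_{3} + v_{5} + v_{8} + v_{10} = v_{1}  ⇒ sig = ⟨4 | 1⟩
  P = {3,6,7,10}:  v_{3} + v_{6} + v_{7} + v_{10} = v_{4}  ⇒ sig = ⟨4 | 1⟩
  P = {3,7,9,10}:  v_{3} + v_{7} + v_{9} + v_{10} = v_{2}  ⇒ sig = ⟨4 | 1⟩
  P = {6,7,9,10}:  v_{6} + v_{7} + v_{9} + v_{10} = 2·v_{2}  ⇒ sig = ⟨4 | 2⟩

Signatures (|P|; sorted positive RHS coefficients), sorted:
[⟨2 | 0⟩, ⟨2 | 1⟩, ⟨2 | 1⟩, ⟨2 | 1⟩, ⟨2 | 1⟩, ⟨2 | 1⟩, ⟨2 | 1 1⟩, ⟨2 | 1 1⟩, ⟨2 | 1 1 1⟩, ⟨2 | 1 1 2⟩, ⟨2 | 1 1 2⟩, ⟨2 | 1 1 2⟩, ⟨2 | 1 1 2⟩, ⟨2 | 1 1 2 3⟩, ⟨2 | 1 2 2⟩, ⟨4 | 0⟩, ⟨4 | 1⟩, ⟨4 | 1⟩, ⟨4 | 1⟩, ⟨4 | 2⟩]


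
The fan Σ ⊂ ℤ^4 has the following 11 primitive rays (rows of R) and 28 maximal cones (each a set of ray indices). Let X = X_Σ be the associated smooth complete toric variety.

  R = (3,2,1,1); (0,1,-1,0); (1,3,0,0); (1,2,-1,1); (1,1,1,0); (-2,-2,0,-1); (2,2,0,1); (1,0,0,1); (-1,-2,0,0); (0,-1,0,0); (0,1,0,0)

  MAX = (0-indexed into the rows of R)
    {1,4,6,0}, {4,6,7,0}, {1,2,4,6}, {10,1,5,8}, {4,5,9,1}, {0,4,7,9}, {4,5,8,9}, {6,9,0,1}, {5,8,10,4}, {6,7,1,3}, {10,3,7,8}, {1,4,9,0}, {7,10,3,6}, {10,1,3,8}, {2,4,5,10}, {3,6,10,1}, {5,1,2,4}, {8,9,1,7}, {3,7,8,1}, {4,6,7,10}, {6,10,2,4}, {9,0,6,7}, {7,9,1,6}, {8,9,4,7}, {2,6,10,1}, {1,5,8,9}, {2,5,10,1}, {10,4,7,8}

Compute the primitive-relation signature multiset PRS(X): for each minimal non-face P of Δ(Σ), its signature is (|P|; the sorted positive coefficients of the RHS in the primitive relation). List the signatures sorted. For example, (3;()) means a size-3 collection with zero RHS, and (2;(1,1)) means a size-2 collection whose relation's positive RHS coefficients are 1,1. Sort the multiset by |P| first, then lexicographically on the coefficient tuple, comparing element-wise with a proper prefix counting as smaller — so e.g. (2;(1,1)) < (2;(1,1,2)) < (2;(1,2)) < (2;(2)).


Primitive collections (22):

  • {5,6}:  v_{5} + v_{6} = 0 — sig = (2;())
  • {9,10}:  v_{9} + v_{10} = 0 — sig = (2;())
  • {2,8}:  v_{2} + v_{8} = v_{10} — sig = (2;(1))
  • {5,7}:  v_{5} + v_{7} = v_{8} — sig = (2;(1))
  • {6,8}:  v_{6} + v_{8} = v_{7} — sig = (2;(1))
  • {0,5}:  v_{0} + v_{5} = v_{4} + v_{9} — sig = (2;(1,1))
  • {0,10}:  v_{0} + v_{10} = v_{4} + v_{6} — sig = (2;(1,1))
  • {2,7}:  v_{2} + v_{7} = v_{6} + v_{10} — sig = (2;(1,1))
  • {2,9}:  v_{2} + v_{9} = v_{1} + v_{4} — sig = (2;(1,1))
  • {3,4}:  v_{3} + v_{4} = v_{6} + v_{10} — sig = (2;(1,1))
  • {3,9}:  v_{3} + v_{9} = v_{1} + v_{7} — sig = (2;(1,1))
  • {0,8}:  v_{0} + v_{8} = v_{4} + v_{7} + v_{9} — sig = (2;(1,1,1))
  • {3,5}:  v_{3} + v_{5} = v_{1} + v_{8} + v_{10} — sig = (2;(1,1,1))
  • {0,2}:  v_{0} + v_{2} = v_{1} + 2·v_{4} + v_{6} — sig = (2;(1,1,2))
  • {2,3}:  v_{2} + v_{3} = v_{1} + v_{6} + 2·v_{10} — sig = (2;(1,1,2))
  • {0,3}:  v_{0} + v_{3} = 2·v_{6} — sig = (2;(2))
  • {1,4,8}:  v_{1} + v_{4} + v_{8} = 0 — sig = (3;())
  • {1,4,7}:  v_{1} + v_{4} + v_{7} = v_{6} — sig = (3;(1))
  • {1,4,10}:  v_{1} + v_{4} + v_{10} = v_{2} — sig = (3;(1))
  • {1,7,10}:  v_{1} + v_{7} + v_{10} = v_{3} — sig = (3;(1))
  • {4,6,9}:  v_{4} + v_{6} + v_{9} = v_{0} — sig = (3;(1))
  • {0,1,7}:  v_{0} + v_{1} + v_{7} = 2·v_{6} + v_{9} — sig = (3;(1,2))

Signatures (|P|; sorted positive RHS coefficients), sorted:
    |P|=2: 16 collections, coeffs (), (), (1), (1), (1), (1,1), (1,1), (1,1), (1,1), (1,1), (1,1), (1,1,1), (1,1,1), (1,1,2), (1,1,2), (2)
    |P|=3: 6 collections, coeffs (), (1), (1), (1), (1), (1,2)


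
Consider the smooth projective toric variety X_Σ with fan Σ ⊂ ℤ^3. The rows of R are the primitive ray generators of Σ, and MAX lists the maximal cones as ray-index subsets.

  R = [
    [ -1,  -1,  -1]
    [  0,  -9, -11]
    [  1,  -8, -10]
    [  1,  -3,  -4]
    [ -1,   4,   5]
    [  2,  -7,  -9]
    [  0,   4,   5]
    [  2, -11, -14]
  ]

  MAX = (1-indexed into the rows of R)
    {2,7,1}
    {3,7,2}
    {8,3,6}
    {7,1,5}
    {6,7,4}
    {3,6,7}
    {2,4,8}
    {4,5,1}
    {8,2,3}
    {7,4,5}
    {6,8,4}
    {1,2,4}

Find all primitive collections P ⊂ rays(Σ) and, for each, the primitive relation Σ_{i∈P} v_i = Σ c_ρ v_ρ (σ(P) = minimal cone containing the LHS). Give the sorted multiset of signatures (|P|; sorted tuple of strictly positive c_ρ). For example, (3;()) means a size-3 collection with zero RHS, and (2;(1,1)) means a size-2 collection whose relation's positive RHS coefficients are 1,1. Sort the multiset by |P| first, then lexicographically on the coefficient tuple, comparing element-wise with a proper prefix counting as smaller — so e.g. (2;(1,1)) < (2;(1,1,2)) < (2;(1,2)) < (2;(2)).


Σ has 12 primitive collections:

  • {1,3}:  v_{1} + v_{3} = v_{2}  so sig = (2;(1))
  • {1,6}:  v_{1} + v_{6} = v_{3}  so sig = (2;(1))
  • {3,4}:  v_{3} + v_{4} = v_{8}  so sig = (2;(1))
  • {5,6}:  v_{5} + v_{6} = v_{4}  so sig = (2;(1))
  • {7,8}:  v_{7} + v_{8} = v_{6}  so sig = (2;(1))
  • {1,8}:  v_{1} + v_{8} = v_{2} + v_{4}  so sig = (2;(1,1))
  • {3,5}:  v_{3} + v_{5} = v_{1} + v_{4}  so sig = (2;(1,1))
  • {2,5}:  v_{2} + v_{5} = 2·v_{1} + v_{4}  so sig = (2;(1,2))
  • {5,8}:  v_{5} + v_{8} = v_{1} + 2·v_{4}  so sig = (2;(1,2))
  • {2,6}:  v_{2} + v_{6} = 2·v_{3}  so sig = (2;(2))
  • {1,4,7}:  v_{1} + v_{4} + v_{7} = 0  so sig = (3;())
  • {2,4,7}:  v_{2} + v_{4} + v_{7} = v_{3}  so sig = (3;(1))

so the primitive-relation signature multiset is
    |P|=2: 10 collections, coeffs (1), (1), (1), (1), (1), (1,1), (1,1), (1,2), (1,2), (2)
    |P|=3: 2 collections, coeffs (), (1)


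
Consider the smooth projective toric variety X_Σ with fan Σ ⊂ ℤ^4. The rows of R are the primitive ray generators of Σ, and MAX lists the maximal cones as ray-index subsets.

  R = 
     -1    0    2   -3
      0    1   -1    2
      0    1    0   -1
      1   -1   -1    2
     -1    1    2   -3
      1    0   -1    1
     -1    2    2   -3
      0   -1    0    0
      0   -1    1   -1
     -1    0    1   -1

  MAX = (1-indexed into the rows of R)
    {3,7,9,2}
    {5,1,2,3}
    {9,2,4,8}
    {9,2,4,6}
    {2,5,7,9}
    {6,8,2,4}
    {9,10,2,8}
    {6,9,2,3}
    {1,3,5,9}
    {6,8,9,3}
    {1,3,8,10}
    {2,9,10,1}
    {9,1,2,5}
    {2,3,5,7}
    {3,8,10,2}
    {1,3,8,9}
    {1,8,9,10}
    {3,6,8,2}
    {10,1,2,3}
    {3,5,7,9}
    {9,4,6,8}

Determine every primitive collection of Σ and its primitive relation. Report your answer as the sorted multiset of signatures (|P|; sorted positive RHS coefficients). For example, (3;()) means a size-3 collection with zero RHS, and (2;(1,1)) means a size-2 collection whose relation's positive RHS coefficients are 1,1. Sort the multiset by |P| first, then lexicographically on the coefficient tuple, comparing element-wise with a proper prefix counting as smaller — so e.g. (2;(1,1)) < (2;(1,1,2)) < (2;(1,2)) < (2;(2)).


20 collections generate NE(X_Σ); each relation:

  P={6,10}:  v_{6} + v_{10} = 0 — sig = (2;())
  P={1,4}:  v_{1} + v_{4} = v_{9} — sig = (2;(1))
  P={3,4}:  v_{3} + v_{4} = v_{6} — sig = (2;(1))
  P={5,8}:  v_{5} + v_{8} = v_{1} — sig = (2;(1))
  P={7,8}:  v_{7} + v_{8} = v_{5} — sig = (2;(1))
  P={1,6}:  v_{1} + v_{6} = v_{3} + v_{9} — sig = (2;(1,1))
  P={4,10}:  v_{4} + v_{10} = v_{2} + v_{8} + v_{9} — sig = (2;(1,1,1))
  P={7,10}:  v_{7} + v_{10} = v_{1} + v_{2} + v_{5} — sig = (2;(1,1,1))
  P={4,5}:  v_{4} + v_{5} = v_{2} + v_{3} + 2·v_{9} — sig = (2;(1,1,2))
  P={5,10}:  v_{5} + v_{10} = 2·v_{1} + v_{2} — sig = (2;(1,2))
  P={5,6}:  v_{5} + v_{6} = v_{2} + 2·v_{3} + 2·v_{9} — sig = (2;(1,2,2))
  P={1,7}:  v_{1} + v_{7} = 2·v_{5} — sig = (2;(2))
  P={4,7}:  v_{4} + v_{7} = 2·v_{2} + 2·v_{3} + 3·v_{9} — sig = (2;(2,2,3))
  P={6,7}:  v_{6} + v_{7} = 2·v_{2} + 3·v_{3} + 3·v_{9} — sig = (2;(2,3,3))
  P={1,2,8}:  v_{1} + v_{2} + v_{8} = v_{10} — sig = (3;(1))
  P={3,9,10}:  v_{3} + v_{9} + v_{10} = v_{1} — sig = (3;(1))
  P={2,3,8,9}:  v_{2} + v_{3} + v_{8} + v_{9} = 0 — sig = (4;())
  P={1,2,3,9}:  v_{1} + v_{2} + v_{3} + v_{9} = v_{5} — sig = (4;(1))
  P={2,3,5,9}:  v_{2} + v_{3} + v_{5} + v_{9} = v_{7} — sig = (4;(1))
  P={2,6,8,9}:  v_{2} + v_{6} + v_{8} + v_{9} = v_{4} — sig = (4;(1))

so the primitive-relation signature multiset is
{ (2;()),  (2;(1)) ×4,  (2;(1,1)),  (2;(1,1,1)) ×2,  (2;(1,1,2)),  (2;(1,2)),  (2;(1,2,2)),  (2;(2)),  (2;(2,2,3)),  (2;(2,3,3)),  (3;(1)) ×2,  (4;()),  (4;(1)) ×3 }


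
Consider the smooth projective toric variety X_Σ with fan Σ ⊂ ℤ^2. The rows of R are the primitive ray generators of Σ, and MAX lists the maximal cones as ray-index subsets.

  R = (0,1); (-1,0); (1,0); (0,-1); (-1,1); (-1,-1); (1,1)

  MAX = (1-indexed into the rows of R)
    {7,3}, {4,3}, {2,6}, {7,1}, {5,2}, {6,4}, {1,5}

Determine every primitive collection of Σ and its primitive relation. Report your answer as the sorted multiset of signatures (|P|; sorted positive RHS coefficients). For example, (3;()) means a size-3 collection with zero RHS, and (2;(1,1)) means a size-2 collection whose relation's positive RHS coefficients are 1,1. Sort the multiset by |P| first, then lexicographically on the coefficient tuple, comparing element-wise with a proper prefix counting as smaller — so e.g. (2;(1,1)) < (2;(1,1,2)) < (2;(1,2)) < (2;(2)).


14 collections generate NE(X_Σ); each relation:

  • {1,4}:  v_{1} + v_{4} = 0  so sig = (2;())
  • {2,3}:  v_{2} + v_{3} = 0  so sig = (2;())
  • {6,7}:  v_{6} + v_{7} = 0  so sig = (2;())
  • {1,2}:  v_{1} + v_{2} = v_{5}  so sig = (2;(1))
  • {1,3}:  v_{1} + v_{3} = v_{7}  so sig = (2;(1))
  • {1,6}:  v_{1} + v_{6} = v_{2}  so sig = (2;(1))
  • {2,4}:  v_{2} + v_{4} = v_{6}  so sig = (2;(1))
  • {2,7}:  v_{2} + v_{7} = v_{1}  so sig = (2;(1))
  • {3,5}:  v_{3} + v_{5} = v_{1}  so sig = (2;(1))
  • {3,6}:  v_{3} + v_{6} = v_{4}  so sig = (2;(1))
  • {4,5}:  v_{4} + v_{5} = v_{2}  so sig = (2;(1))
  • {4,7}:  v_{4} + v_{7} = v_{3}  so sig = (2;(1))
  • {5,6}:  v_{5} + v_{6} = 2·v_{2}  so sig = (2;(2))
  • {5,7}:  v_{5} + v_{7} = 2·v_{1}  so sig = (2;(2))

Sorted signature multiset PRS(X):
    |P|=2: 14 collections, coeffs (), (), (), (1), (1), (1), (1), (1), (1), (1), (1), (1), (2), (2)


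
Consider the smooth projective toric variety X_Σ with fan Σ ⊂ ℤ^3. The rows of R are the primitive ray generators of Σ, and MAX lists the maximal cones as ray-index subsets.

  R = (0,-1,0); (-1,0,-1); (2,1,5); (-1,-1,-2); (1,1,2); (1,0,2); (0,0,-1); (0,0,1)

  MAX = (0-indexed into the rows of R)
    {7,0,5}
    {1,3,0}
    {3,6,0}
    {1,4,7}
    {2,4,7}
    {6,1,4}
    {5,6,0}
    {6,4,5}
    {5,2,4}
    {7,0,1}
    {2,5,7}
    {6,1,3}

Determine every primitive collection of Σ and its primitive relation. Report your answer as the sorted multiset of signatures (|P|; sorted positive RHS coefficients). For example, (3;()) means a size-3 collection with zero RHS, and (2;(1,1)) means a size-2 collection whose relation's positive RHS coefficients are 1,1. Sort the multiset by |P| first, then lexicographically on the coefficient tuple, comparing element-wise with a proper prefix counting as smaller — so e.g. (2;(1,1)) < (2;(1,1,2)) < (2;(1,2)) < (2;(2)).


12 minimal non-faces of Δ(Σ) (on 8 rays):

  {3,4}:  v_{3} + v_{4} = 0  so sig = (2;())
  {6,7}:  v_{6} + v_{7} = 0  so sig = (2;())
  {0,4}:  v_{0} + v_{4} = v_{5}  so sig = (2;(1))
  {1,5}:  v_{1} + v_{5} = v_{7}  so sig = (2;(1))
  {3,5}:  v_{3} + v_{5} = v_{0}  so sig = (2;(1))
  {2,3}:  v_{2} + v_{3} = v_{5} + v_{7}  so sig = (2;(1,1))
  {2,6}:  v_{2} + v_{6} = v_{4} + v_{5}  so sig = (2;(1,1))
  {3,7}:  v_{3} + v_{7} = v_{0} + v_{1}  so sig = (2;(1,1))
  {0,2}:  v_{0} + v_{2} = 2·v_{5} + v_{7}  so sig = (2;(1,2))
  {1,2}:  v_{1} + v_{2} = v_{4} + 2·v_{7}  so sig = (2;(1,2))
  {0,1,6}:  v_{0} + v_{1} + v_{6} = v_{3}  so sig = (3;(1))
  {4,5,7}:  v_{4} + v_{5} + v_{7} = v_{2}  so sig = (3;(1))

Sorted signature multiset PRS(X):
[(2;()), (2;()), (2;(1)), (2;(1)), (2;(1)), (2;(1,1)), (2;(1,1)), (2;(1,1)), (2;(1,2)), (2;(1,2)), (3;(1)), (3;(1))]


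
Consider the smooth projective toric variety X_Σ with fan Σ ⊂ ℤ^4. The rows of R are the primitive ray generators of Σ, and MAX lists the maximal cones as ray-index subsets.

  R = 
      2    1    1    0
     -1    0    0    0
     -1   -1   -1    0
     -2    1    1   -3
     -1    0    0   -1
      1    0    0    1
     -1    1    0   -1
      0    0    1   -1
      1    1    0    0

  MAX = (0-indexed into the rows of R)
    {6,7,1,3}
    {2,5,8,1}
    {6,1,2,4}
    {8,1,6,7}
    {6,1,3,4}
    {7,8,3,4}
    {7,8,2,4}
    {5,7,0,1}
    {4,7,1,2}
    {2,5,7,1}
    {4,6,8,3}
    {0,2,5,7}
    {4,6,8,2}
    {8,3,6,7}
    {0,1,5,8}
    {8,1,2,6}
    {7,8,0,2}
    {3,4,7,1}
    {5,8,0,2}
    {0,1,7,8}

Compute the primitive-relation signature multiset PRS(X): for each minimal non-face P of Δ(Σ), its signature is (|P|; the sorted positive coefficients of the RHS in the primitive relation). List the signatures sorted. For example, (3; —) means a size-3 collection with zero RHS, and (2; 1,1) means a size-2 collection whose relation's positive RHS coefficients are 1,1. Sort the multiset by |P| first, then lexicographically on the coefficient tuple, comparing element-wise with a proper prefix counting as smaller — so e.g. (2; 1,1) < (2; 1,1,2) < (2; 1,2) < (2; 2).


Δ(Σ) — 9 vertices, 14 min non-faces:

  {4,5}:  v_{4} + v_{5} = 0  →  sig = (2; —)
  {0,4}:  v_{0} + v_{4} = v_{7} + v_{8}  →  sig = (2; 1,1)
  {3,5}:  v_{3} + v_{5} = v_{6} + v_{7}  →  sig = (2; 1,1)
  {5,6}:  v_{5} + v_{6} = v_{1} + v_{8}  →  sig = (2; 1,1)
  {0,3}:  v_{0} + v_{3} = v_{6} + 2·v_{7} + v_{8}  →  sig = (2; 1,1,2)
  {0,6}:  v_{0} + v_{6} = v_{1} + v_{7} + 2·v_{8}  →  sig = (2; 1,1,2)
  {2,3}:  v_{2} + v_{3} = 3·v_{4}  →  sig = (2; 3)
  {0,1,2}:  v_{0} + v_{1} + v_{2} = 0  →  sig = (3; —)
  {1,4,8}:  v_{1} + v_{4} + v_{8} = v_{6}  →  sig = (3; 1)
  {4,6,7}:  v_{4} + v_{6} + v_{7} = v_{3}  →  sig = (3; 1)
  {5,7,8}:  v_{5} + v_{7} + v_{8} = v_{0}  →  sig = (3; 1)
  {1,3,8}:  v_{1} + v_{3} + v_{8} = 2·v_{6} + v_{7}  →  sig = (3; 1,2)
  {2,6,7}:  v_{2} + v_{6} + v_{7} = 2·v_{4}  →  sig = (3; 2)
  {1,2,7,8}:  v_{1} + v_{2} + v_{7} + v_{8} = v_{4}  →  sig = (4; 1)

Sorted signature multiset PRS(X):
{ (2; —),  (2; 1,1) ×3,  (2; 1,1,2) ×2,  (2; 3),  (3; —),  (3; 1) ×3,  (3; 1,2),  (3; 2),  (4; 1) }


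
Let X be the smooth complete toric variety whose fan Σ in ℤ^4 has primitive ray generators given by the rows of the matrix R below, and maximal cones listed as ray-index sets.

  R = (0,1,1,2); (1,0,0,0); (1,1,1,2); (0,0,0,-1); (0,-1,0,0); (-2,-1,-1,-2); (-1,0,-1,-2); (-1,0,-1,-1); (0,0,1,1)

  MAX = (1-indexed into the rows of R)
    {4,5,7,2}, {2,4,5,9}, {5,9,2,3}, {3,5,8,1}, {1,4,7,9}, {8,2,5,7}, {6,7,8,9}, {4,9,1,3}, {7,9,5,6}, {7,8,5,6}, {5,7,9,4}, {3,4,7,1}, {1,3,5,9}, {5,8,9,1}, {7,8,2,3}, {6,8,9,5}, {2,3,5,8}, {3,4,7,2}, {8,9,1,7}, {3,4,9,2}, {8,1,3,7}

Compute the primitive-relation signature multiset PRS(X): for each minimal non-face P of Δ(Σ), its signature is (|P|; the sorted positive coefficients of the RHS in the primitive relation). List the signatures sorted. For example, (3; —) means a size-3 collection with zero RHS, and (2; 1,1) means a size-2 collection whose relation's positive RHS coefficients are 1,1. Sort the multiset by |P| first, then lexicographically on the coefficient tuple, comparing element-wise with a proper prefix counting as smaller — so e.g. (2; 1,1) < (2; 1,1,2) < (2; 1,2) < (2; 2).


Σ has 15 primitive collections:

  P={1,2}:  v_{1} + v_{2} = v_{3}  so sig = (2; 1)
  P={4,8}:  v_{4} + v_{8} = v_{7}  so sig = (2; 1)
  P={2,6}:  v_{2} + v_{6} = v_{5} + v_{7}  so sig = (2; 1,1)
  P={3,6}:  v_{3} + v_{6} = v_{8} + v_{9}  so sig = (2; 1,1)
  P={4,6}:  v_{4} + v_{6} = v_{5} + 2·v_{7} + v_{9}  so sig = (2; 1,1,2)
  P={1,6}:  v_{1} + v_{6} = 2·v_{8} + 2·v_{9}  so sig = (2; 2,2)
  P={2,8,9}:  v_{2} + v_{8} + v_{9} = 0  so sig = (3; —)
  P={3,5,7}:  v_{3} + v_{5} + v_{7} = 0  so sig = (3; —)
  P={1,4,5}:  v_{1} + v_{4} + v_{5} = v_{9}  so sig = (3; 1)
  P={2,7,9}:  v_{2} + v_{7} + v_{9} = v_{4}  so sig = (3; 1)
  P={3,8,9}:  v_{3} + v_{8} + v_{9} = v_{1}  so sig = (3; 1)
  P={1,5,7}:  v_{1} + v_{5} + v_{7} = v_{8} + v_{9}  so sig = (3; 1,1)
  P={3,4,5}:  v_{3} + v_{4} + v_{5} = v_{2} + v_{9}  so sig = (3; 1,1)
  P={3,7,9}:  v_{3} + v_{7} + v_{9} = v_{1} + v_{4}  so sig = (3; 1,1)
  P={5,7,8,9}:  v_{5} + v_{7} + v_{8} + v_{9} = v_{6}  so sig = (4; 1)

Signatures (|P|; sorted positive RHS coefficients), sorted:
{ (2; 1) ×2,  (2; 1,1) ×2,  (2; 1,1,2),  (2; 2,2),  (3; —) ×2,  (3; 1) ×3,  (3; 1,1) ×3,  (4; 1) }


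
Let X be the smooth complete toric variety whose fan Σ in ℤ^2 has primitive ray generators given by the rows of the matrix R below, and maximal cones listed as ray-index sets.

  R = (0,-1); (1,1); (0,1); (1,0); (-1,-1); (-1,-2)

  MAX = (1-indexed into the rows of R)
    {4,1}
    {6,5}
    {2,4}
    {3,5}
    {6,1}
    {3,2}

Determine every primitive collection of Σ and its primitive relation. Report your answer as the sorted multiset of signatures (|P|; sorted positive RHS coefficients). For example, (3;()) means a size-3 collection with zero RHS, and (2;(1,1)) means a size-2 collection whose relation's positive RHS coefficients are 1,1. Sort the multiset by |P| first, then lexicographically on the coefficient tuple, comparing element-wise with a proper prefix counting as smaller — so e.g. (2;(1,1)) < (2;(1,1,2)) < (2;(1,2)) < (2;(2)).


9 minimal non-faces of Δ(Σ) (on 6 rays):

  P={1,3}:  v_{1} + v_{3} = 0  →  sig = (2;())
  P={2,5}:  v_{2} + v_{5} = 0  →  sig = (2;())
  P={1,2}:  v_{1} + v_{2} = v_{4}  →  sig = (2;(1))
  P={1,5}:  v_{1} + v_{5} = v_{6}  →  sig = (2;(1))
  P={2,6}:  v_{2} + v_{6} = v_{1}  →  sig = (2;(1))
  P={3,4}:  v_{3} + v_{4} = v_{2}  →  sig = (2;(1))
  P={3,6}:  v_{3} + v_{6} = v_{5}  →  sig = (2;(1))
  P={4,5}:  v_{4} + v_{5} = v_{1}  →  sig = (2;(1))
  P={4,6}:  v_{4} + v_{6} = 2·v_{1}  →  sig = (2;(2))

Hence PRS(X_Σ) =
[(2;()), (2;()), (2;(1)), (2;(1)), (2;(1)), (2;(1)), (2;(1)), (2;(1)), (2;(2))]


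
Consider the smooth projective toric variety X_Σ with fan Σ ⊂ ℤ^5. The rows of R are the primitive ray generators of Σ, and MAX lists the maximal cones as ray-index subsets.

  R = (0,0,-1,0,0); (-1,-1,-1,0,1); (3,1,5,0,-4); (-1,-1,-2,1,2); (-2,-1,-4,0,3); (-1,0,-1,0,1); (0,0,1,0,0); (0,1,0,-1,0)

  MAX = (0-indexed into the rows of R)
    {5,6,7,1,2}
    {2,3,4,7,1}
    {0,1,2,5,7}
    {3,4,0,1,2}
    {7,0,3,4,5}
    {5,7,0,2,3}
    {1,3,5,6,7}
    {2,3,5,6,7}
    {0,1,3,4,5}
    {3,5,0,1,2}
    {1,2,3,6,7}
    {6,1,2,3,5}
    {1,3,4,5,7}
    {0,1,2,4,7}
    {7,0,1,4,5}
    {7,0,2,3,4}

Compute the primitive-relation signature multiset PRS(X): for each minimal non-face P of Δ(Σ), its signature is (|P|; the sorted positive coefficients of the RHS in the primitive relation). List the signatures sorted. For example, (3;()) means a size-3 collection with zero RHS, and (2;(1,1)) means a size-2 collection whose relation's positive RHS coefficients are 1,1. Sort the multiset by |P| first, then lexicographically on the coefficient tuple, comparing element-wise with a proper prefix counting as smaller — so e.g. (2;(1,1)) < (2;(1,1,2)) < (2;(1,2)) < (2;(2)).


Primitive collections (5):

  {0,6}:  v_{0} + v_{6} = 0  ⇒ sig = (2;())
  {4,6}:  v_{4} + v_{6} = v_{1} + v_{3} + v_{7}  ⇒ sig = (2;(1,1,1))
  {2,4,5}:  v_{2} + v_{4} + v_{5} = 0  ⇒ sig = (3;())
  {0,1,3,7}:  v_{0} + v_{1} + v_{3} + v_{7} = v_{4}  ⇒ sig = (4;(1))
  {1,2,3,5,7}:  v_{1} + v_{2} + v_{3} + v_{5} + v_{7} = v_{6}  ⇒ sig = (5;(1))

so the primitive-relation signature multiset is
    |P|=2: 2 collections, coeffs (), (1,1,1)
    |P|=3: 1 collection, coeffs ()
    |P|=4: 1 collection, coeffs (1)
    |P|=5: 1 collection, coeffs (1)


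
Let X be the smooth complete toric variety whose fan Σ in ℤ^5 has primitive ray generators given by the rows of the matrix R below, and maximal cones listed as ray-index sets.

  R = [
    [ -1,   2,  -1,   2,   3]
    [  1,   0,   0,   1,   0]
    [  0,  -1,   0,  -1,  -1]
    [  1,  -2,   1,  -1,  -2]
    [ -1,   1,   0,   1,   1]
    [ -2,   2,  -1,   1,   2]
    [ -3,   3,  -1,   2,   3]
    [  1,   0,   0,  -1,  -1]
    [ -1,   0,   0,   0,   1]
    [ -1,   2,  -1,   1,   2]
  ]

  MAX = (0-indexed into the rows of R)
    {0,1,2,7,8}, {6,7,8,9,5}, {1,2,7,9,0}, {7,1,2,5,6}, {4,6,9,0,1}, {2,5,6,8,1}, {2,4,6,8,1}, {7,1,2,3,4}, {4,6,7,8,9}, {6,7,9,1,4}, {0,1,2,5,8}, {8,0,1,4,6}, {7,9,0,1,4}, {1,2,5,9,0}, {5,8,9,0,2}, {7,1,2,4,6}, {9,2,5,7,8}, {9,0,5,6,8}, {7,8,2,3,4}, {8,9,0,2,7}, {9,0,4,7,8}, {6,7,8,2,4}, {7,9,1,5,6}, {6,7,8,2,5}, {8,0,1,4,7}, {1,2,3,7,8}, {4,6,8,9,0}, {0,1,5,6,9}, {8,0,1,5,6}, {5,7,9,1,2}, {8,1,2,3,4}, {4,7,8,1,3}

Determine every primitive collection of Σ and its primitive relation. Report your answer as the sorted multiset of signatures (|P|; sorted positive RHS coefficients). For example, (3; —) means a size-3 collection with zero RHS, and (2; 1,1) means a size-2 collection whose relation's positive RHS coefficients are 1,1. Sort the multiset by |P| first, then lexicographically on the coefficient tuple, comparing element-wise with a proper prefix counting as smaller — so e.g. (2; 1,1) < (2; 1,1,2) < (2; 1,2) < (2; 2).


|primitive collections| = 15. Relations:

  P = {3,9}:  v_{3} + v_{9} = 0  →  sig = (2; —)
  P = {4,5}:  v_{4} + v_{5} = v_{6}  →  sig = (2; 1)
  P = {0,3}:  v_{0} + v_{3} = v_{1} + v_{8}  →  sig = (2; 1,1)
  P = {3,5}:  v_{3} + v_{5} = v_{2} + v_{4}  →  sig = (2; 1,1)
  P = {3,6}:  v_{3} + v_{6} = v_{2} + 2·v_{4}  →  sig = (2; 1,2)
  P = {1,8,9}:  v_{1} + v_{8} + v_{9} = v_{0}  →  sig = (3; 1)
  P = {2,4,9}:  v_{2} + v_{4} + v_{9} = v_{5}  →  sig = (3; 1)
  P = {0,2,4}:  v_{0} + v_{2} + v_{4} = v_{1} + v_{5} + v_{8}  →  sig = (3; 1,1,1)
  P = {0,2,6}:  v_{0} + v_{2} + v_{6} = v_{1} + 2·v_{5} + v_{8}  →  sig = (3; 1,1,2)
  P = {0,6,7}:  v_{0} + v_{6} + v_{7} = v_{4} + 2·v_{9}  →  sig = (3; 1,2)
  P = {0,5,7}:  v_{0} + v_{5} + v_{7} = 2·v_{9}  →  sig = (3; 2)
  P = {2,6,9}:  v_{2} + v_{6} + v_{9} = 2·v_{5}  →  sig = (3; 2)
  P = {1,5,7,8}:  v_{1} + v_{5} + v_{7} + v_{8} = v_{9}  →  sig = (4; 1)
  P = {1,6,7,8}:  v_{1} + v_{6} + v_{7} + v_{8} = v_{4} + v_{9}  →  sig = (4; 1,1)
  P = {1,2,4,7,8}:  v_{1} + v_{2} + v_{4} + v_{7} + v_{8} = 0  →  sig = (5; —)

so the primitive-relation signature multiset is
    |P|=2: 5 collections, coeffs (), (1), (1,1), (1,1), (1,2)
    |P|=3: 7 collections, coeffs (1), (1), (1,1,1), (1,1,2), (1,2), (2), (2)
    |P|=4: 2 collections, coeffs (1), (1,1)
    |P|=5: 1 collection, coeffs ()


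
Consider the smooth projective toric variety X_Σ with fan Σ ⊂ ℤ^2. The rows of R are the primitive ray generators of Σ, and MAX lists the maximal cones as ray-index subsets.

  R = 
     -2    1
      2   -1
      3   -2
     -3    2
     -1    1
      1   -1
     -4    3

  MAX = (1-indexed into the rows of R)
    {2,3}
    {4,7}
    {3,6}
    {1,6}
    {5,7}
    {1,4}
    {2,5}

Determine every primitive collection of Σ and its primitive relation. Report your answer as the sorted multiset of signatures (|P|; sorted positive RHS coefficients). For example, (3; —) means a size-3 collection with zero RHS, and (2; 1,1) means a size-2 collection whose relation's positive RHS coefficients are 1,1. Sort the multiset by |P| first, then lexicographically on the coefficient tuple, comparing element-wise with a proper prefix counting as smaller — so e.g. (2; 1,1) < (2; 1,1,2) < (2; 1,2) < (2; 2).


Δ(Σ) — 7 vertices, 14 min non-faces:

  P={1,2}:  v_{1} + v_{2} = 0 — sig = (2; —)
  P={3,4}:  v_{3} + v_{4} = 0 — sig = (2; —)
  P={5,6}:  v_{5} + v_{6} = 0 — sig = (2; —)
  P={1,3}:  v_{1} + v_{3} = v_{6} — sig = (2; 1)
  P={1,5}:  v_{1} + v_{5} = v_{4} — sig = (2; 1)
  P={2,4}:  v_{2} + v_{4} = v_{5} — sig = (2; 1)
  P={2,6}:  v_{2} + v_{6} = v_{3} — sig = (2; 1)
  P={3,5}:  v_{3} + v_{5} = v_{2} — sig = (2; 1)
  P={3,7}:  v_{3} + v_{7} = v_{5} — sig = (2; 1)
  P={4,5}:  v_{4} + v_{5} = v_{7} — sig = (2; 1)
  P={4,6}:  v_{4} + v_{6} = v_{1} — sig = (2; 1)
  P={6,7}:  v_{6} + v_{7} = v_{4} — sig = (2; 1)
  P={1,7}:  v_{1} + v_{7} = 2·v_{4} — sig = (2; 2)
  P={2,7}:  v_{2} + v_{7} = 2·v_{5} — sig = (2; 2)

so the primitive-relation signature multiset is
    (2; —)
    (2; —)
    (2; —)
    (2; 1)
    (2; 1)
    (2; 1)
    (2; 1)
    (2; 1)
    (2; 1)
    (2; 1)
    (2; 1)
    (2; 1)
    (2; 2)
    (2; 2)


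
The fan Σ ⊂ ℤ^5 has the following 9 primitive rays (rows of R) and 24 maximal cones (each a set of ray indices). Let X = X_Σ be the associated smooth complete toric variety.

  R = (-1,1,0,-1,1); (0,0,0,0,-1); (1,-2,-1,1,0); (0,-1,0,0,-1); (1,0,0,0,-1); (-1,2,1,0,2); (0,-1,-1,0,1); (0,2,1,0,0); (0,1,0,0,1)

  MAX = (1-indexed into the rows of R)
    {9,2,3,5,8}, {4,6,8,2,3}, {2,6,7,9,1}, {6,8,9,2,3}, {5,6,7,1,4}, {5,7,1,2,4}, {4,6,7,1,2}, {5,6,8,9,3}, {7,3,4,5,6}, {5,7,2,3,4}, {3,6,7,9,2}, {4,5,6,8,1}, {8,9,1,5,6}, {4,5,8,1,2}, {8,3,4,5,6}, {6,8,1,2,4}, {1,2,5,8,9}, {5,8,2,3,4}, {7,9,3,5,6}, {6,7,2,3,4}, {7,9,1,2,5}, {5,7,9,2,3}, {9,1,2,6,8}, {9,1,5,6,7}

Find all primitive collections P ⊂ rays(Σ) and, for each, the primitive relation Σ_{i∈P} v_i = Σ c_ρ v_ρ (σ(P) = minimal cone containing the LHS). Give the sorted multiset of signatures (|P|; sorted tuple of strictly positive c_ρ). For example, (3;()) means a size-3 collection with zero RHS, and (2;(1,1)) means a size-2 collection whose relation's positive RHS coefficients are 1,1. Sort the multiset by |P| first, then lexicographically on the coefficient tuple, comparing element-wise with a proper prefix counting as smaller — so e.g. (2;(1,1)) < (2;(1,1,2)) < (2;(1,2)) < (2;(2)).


Minimal non-faces — 4 found among 9 rays, 24 max cones:

  • {4,9}:  v_{4} + v_{9} = 0  ⟹  sig = (2;())
  • {1,3}:  v_{1} + v_{3} = v_{7}  ⟹  sig = (2;(1))
  • {7,8}:  v_{7} + v_{8} = v_{9}  ⟹  sig = (2;(1))
  • {2,5,6}:  v_{2} + v_{5} + v_{6} = v_{8}  ⟹  sig = (3;(1))

Hence PRS(X_Σ) =
    |P|=2: 3 collections, coeffs (), (1), (1)
    |P|=3: 1 collection, coeffs (1)


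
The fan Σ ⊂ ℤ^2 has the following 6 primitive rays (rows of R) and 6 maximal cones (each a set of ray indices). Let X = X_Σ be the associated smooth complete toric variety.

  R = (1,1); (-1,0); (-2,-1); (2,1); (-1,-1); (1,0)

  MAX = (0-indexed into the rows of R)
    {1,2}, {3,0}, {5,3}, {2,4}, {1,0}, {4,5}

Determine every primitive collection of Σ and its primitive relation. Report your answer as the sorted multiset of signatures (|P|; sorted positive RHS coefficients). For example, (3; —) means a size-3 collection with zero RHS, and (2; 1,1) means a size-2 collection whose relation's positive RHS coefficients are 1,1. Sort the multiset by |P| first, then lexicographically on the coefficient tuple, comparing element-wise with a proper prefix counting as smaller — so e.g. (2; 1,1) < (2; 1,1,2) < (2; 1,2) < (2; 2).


Δ(Σ) — 6 vertices, 9 min non-faces:

  P = {0,4}:  v_{0} + v_{4} = 0  →  sig = (2; —)
  P = {1,5}:  v_{1} + v_{5} = 0  →  sig = (2; —)
  P = {2,3}:  v_{2} + v_{3} = 0  →  sig = (2; —)
  P = {0,2}:  v_{0} + v_{2} = v_{1}  →  sig = (2; 1)
  P = {0,5}:  v_{0} + v_{5} = v_{3}  →  sig = (2; 1)
  P = {1,3}:  v_{1} + v_{3} = v_{0}  →  sig = (2; 1)
  P = {1,4}:  v_{1} + v_{4} = v_{2}  →  sig = (2; 1)
  P = {2,5}:  v_{2} + v_{5} = v_{4}  →  sig = (2; 1)
  P = {3,4}:  v_{3} + v_{4} = v_{5}  →  sig = (2; 1)

so the primitive-relation signature multiset is
    (2; —)
    (2; —)
    (2; —)
    (2; 1)
    (2; 1)
    (2; 1)
    (2; 1)
    (2; 1)
    (2; 1)


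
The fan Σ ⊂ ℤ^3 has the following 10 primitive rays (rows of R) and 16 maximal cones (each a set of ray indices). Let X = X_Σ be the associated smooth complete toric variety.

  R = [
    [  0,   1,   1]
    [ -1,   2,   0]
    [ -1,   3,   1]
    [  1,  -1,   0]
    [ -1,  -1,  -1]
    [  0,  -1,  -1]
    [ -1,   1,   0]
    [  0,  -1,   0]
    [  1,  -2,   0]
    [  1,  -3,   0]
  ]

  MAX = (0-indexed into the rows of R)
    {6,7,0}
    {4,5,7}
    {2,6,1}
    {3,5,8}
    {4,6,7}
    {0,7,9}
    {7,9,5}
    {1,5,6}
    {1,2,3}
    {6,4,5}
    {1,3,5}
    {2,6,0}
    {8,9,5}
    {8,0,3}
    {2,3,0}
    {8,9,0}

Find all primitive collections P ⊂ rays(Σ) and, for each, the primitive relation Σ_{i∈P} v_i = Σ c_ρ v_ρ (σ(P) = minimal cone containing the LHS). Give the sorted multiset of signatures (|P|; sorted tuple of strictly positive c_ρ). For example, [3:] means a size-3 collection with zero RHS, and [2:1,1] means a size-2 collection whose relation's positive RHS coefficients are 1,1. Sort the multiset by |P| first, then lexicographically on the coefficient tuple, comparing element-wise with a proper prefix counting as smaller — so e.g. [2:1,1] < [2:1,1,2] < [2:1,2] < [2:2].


Primitive collections (22):

  • {0,5}:  v_{0} + v_{5} = 0  →  sig = [2:]
  • {1,8}:  v_{1} + v_{8} = 0  →  sig = [2:]
  • {3,6}:  v_{3} + v_{6} = 0  →  sig = [2:]
  • {0,1}:  v_{0} + v_{1} = v_{2}  →  sig = [2:1]
  • {1,7}:  v_{1} + v_{7} = v_{6}  →  sig = [2:1]
  • {1,9}:  v_{1} + v_{9} = v_{7}  →  sig = [2:1]
  • {2,5}:  v_{2} + v_{5} = v_{1}  →  sig = [2:1]
  • {2,8}:  v_{2} + v_{8} = v_{0}  →  sig = [2:1]
  • {3,7}:  v_{3} + v_{7} = v_{8}  →  sig = [2:1]
  • {6,8}:  v_{6} + v_{8} = v_{7}  →  sig = [2:1]
  • {7,8}:  v_{7} + v_{8} = v_{9}  →  sig = [2:1]
  • {0,4}:  v_{0} + v_{4} = v_{6} + v_{7}  →  sig = [2:1,1]
  • {2,7}:  v_{2} + v_{7} = v_{0} + v_{6}  →  sig = [2:1,1]
  • {2,9}:  v_{2} + v_{9} = v_{0} + v_{7}  →  sig = [2:1,1]
  • {3,4}:  v_{3} + v_{4} = v_{5} + v_{7}  →  sig = [2:1,1]
  • {1,4}:  v_{1} + v_{4} = v_{5} + 2·v_{6}  →  sig = [2:1,2]
  • {4,8}:  v_{4} + v_{8} = v_{5} + 2·v_{7}  →  sig = [2:1,2]
  • {4,9}:  v_{4} + v_{9} = v_{5} + 3·v_{7}  →  sig = [2:1,3]
  • {2,4}:  v_{2} + v_{4} = 2·v_{6}  →  sig = [2:2]
  • {3,9}:  v_{3} + v_{9} = 2·v_{8}  →  sig = [2:2]
  • {6,9}:  v_{6} + v_{9} = 2·v_{7}  →  sig = [2:2]
  • {5,6,7}:  v_{5} + v_{6} + v_{7} = v_{4}  →  sig = [3:1]

so the primitive-relation signature multiset is
{ [2:] ×3,  [2:1] ×8,  [2:1,1] ×4,  [2:1,2] ×2,  [2:1,3],  [2:2] ×3,  [3:1] }


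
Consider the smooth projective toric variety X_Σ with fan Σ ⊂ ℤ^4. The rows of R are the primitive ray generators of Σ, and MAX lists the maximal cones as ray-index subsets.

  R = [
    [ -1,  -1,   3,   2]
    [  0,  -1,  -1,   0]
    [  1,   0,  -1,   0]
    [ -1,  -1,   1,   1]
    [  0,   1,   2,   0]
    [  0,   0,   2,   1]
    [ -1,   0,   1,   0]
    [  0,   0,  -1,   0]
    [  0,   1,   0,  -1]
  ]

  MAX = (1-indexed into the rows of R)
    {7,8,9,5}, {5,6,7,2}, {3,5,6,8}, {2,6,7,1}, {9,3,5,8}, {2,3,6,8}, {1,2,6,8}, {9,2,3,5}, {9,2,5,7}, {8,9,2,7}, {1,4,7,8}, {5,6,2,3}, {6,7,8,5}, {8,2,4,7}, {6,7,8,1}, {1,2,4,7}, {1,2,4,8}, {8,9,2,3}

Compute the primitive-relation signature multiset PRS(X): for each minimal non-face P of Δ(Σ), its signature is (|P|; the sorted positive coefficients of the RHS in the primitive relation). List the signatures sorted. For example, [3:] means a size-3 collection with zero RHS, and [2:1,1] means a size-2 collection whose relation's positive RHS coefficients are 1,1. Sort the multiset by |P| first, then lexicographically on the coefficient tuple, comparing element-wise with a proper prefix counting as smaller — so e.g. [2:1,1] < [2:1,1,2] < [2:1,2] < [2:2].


|primitive collections| = 12. Relations:

  • {3,7}:  v_{3} + v_{7} = 0  ⇒ sig = [2:]
  • {4,6}:  v_{4} + v_{6} = v_{1}  ⇒ sig = [2:1]
  • {4,9}:  v_{4} + v_{9} = v_{7}  ⇒ sig = [2:1]
  • {6,9}:  v_{6} + v_{9} = v_{5}  ⇒ sig = [2:1]
  • {1,9}:  v_{1} + v_{9} = v_{6} + v_{7}  ⇒ sig = [2:1,1]
  • {4,5}:  v_{4} + v_{5} = v_{6} + v_{7}  ⇒ sig = [2:1,1]
  • {3,4}:  v_{3} + v_{4} = v_{2} + v_{6} + v_{8}  ⇒ sig = [2:1,1,1]
  • {1,3}:  v_{1} + v_{3} = v_{2} + 2·v_{6} + v_{8}  ⇒ sig = [2:1,1,2]
  • {1,5}:  v_{1} + v_{5} = 2·v_{6} + v_{7}  ⇒ sig = [2:1,2]
  • {2,5,8}:  v_{2} + v_{5} + v_{8} = 0  ⇒ sig = [3:]
  • {2,6,7,8}:  v_{2} + v_{6} + v_{7} + v_{8} = v_{4}  ⇒ sig = [4:1]
  • {1,2,7,8}:  v_{1} + v_{2} + v_{7} + v_{8} = 2·v_{4}  ⇒ sig = [4:2]

Sorted signature multiset PRS(X):
    |P|=2: 9 collections, coeffs (), (1), (1), (1), (1,1), (1,1), (1,1,1), (1,1,2), (1,2)
    |P|=3: 1 collection, coeffs ()
    |P|=4: 2 collections, coeffs (1), (2)
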